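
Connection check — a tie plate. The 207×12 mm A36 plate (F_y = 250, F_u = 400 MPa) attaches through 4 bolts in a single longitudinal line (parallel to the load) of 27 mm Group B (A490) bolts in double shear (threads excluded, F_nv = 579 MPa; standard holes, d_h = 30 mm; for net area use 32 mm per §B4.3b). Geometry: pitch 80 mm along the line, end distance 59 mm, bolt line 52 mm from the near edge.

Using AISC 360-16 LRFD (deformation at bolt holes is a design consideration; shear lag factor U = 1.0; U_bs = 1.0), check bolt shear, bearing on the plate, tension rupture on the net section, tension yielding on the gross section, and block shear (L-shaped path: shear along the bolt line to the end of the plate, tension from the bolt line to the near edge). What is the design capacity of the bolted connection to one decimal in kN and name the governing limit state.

533.3 kN (block shear governs)

Bolt shear: A_b = π(27)²/4 = 572.56 mm². φR_n = 0.75 × 579 × 572.56 × 4 × 2 = 1989.1 kN.
Bearing (12 mm plate, F_u = 400 MPa): end bolts L_c = 59 − 30/2 = 44, R_n = min(1.2×44×12×400, 2.4×27×12×400) = 253.44 kN/bolt; interior L_c = 80 − 30 = 50, R_n = 288 kN/bolt. φR_n = 0.75 × (1×253.44 + 3×288) = 838.1 kN.
Tension rupture (net): A_n = (207 − 1×32)×12 = 2100 mm² (U = 1.0, A_e = A_n). φR_n = 0.75 × 400 × 2100 = 630.0 kN.
Tension yield (gross): A_g = 207×12 = 2484 mm². φR_n = 0.90 × 250 × 2484 = 558.9 kN.
Block shear: shear path 1×[59+3×80] = 1×299 mm, A_gv = 3588, A_nv = 1×(299 − 3.5×32)×12 = 2244 mm²; tension to near edge: (52 − 0.5×32)×12 = 432 mm². R_n = min(0.6×400×2244, 0.6×250×3588) + 1.0×400×432 = min(538.56, 538.2) + 172.8 = 711 kN. φR_n = 0.75 × 711 = 533.3 kN.
Governing: min(1989.1, 838.1, 630.0, 558.9, 533.3) = 533.3 kN → block shear.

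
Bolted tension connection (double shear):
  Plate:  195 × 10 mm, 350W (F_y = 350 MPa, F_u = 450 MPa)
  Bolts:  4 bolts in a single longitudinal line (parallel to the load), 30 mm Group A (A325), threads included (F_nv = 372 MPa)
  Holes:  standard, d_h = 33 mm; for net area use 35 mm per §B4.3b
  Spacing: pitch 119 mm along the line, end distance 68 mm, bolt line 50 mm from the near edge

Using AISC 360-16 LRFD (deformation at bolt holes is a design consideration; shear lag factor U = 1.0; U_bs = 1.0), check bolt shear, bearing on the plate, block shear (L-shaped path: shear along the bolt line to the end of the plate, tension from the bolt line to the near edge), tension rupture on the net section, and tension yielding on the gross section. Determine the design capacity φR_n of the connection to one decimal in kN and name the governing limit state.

540.0 kN (net-section rupture governs)

Bolt shear: A_b = π(30)²/4 = 706.86 mm². φR_n = 0.75 × 372 × 706.86 × 4 × 2 = 1577.7 kN.
Bearing (10 mm plate, F_u = 450 MPa): end bolts L_c = 68 − 33/2 = 51.5, R_n = min(1.2×51.5×10×450, 2.4×30×10×450) = 278.1 kN/bolt; interior L_c = 119 − 33 = 86, R_n = 324 kN/bolt. φR_n = 0.75 × (1×278.1 + 3×324) = 937.6 kN.
Block shear: shear path 1×[68+3×119] = 1×425 mm, A_gv = 4250, A_nv = 1×(425 − 3.5×35)×10 = 3025 mm²; tension to near edge: (50 − 0.5×35)×10 = 325 mm². R_n = min(0.6×450×3025, 0.6×350×4250) + 1.0×450×325 = min(816.75, 892.5) + 146.25 = 963 kN. φR_n = 0.75 × 963 = 722.3 kN.
Tension rupture (net): A_n = (195 − 1×35)×10 = 1600 mm² (U = 1.0, A_e = A_n). φR_n = 0.75 × 450 × 1600 = 540.0 kN.
Tension yield (gross): A_g = 195×10 = 1950 mm². φR_n = 0.90 × 350 × 1950 = 614.3 kN.
Governing: min(1577.7, 937.6, 722.3, 540.0, 614.3) = 540.0 kN → net-section rupture.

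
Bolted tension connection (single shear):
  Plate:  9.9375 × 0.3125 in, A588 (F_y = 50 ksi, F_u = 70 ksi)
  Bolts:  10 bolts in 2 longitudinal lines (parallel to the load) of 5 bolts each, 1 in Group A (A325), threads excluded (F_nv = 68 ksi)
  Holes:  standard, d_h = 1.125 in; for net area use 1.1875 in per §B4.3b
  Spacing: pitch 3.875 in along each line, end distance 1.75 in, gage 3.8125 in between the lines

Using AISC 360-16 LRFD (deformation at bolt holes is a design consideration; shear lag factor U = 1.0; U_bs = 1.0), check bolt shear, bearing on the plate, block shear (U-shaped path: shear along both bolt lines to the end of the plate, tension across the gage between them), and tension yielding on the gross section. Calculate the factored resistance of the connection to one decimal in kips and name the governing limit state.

Bolt shear: A_b = π(1)²/4 = 0.7854 in². φR_n = 0.75 × 68 × 0.7854 × 10 × 1 = 400.6 kips.
Bearing (0.3125 in plate, F_u = 70 ksi): end bolts L_c = 1.75 − 1.125/2 = 1.1875, R_n = min(1.2×1.1875×0.3125×70, 2.4×1×0.3125×70) = 31.172 kips/bolt; interior L_c = 3.875 − 1.125 = 2.75, R_n = 52.5 kips/bolt. φR_n = 0.75 × (2×31.172 + 8×52.5) = 361.8 kips.
Block shear: shear path 2×[1.75+4×3.875] = 2×17.25 in, A_gv = 10.781, A_nv = 2×(17.25 − 4.5×1.1875)×0.3125 = 7.4414 in²; tension across gage: (3.8125 − 1×1.1875)×0.3125 = 0.82031 in². R_n = min(0.6×70×7.4414, 0.6×50×10.781) + 1.0×70×0.82031 = min(312.54, 323.43) + 57.422 = 369.96 kips. φR_n = 0.75 × 369.96 = 277.5 kips.
Tension yield (gross): A_g = 9.9375×0.3125 = 3.1055 in². φR_n = 0.90 × 50 × 3.1055 = 139.7 kips.
Governing: min(400.6, 361.8, 277.5, 139.7) = 139.7 kips → gross-section yield.

139.7 kips (gross-section yield governs)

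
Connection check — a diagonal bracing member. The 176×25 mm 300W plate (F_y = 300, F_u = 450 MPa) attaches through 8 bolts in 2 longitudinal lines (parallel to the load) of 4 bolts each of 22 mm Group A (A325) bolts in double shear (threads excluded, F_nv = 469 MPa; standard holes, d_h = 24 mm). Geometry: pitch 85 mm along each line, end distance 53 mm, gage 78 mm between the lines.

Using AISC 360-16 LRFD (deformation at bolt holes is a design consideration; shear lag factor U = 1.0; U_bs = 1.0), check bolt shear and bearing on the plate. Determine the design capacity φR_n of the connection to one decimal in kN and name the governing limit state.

2139.4 kN (bolt shear governs)

Bolt shear: A_b = π(22)²/4 = 380.13 mm². φR_n = 0.75 × 469 × 380.13 × 8 × 2 = 2139.4 kN.
Bearing (25 mm plate, F_u = 450 MPa): end bolts L_c = 53 − 24/2 = 41, R_n = min(1.2×41×25×450, 2.4×22×25×450) = 553.5 kN/bolt; interior L_c = 85 − 24 = 61, R_n = 594 kN/bolt. φR_n = 0.75 × (2×553.5 + 6×594) = 3503.3 kN.
Governing: min(2139.4, 3503.3) = 2139.4 kN → bolt shear.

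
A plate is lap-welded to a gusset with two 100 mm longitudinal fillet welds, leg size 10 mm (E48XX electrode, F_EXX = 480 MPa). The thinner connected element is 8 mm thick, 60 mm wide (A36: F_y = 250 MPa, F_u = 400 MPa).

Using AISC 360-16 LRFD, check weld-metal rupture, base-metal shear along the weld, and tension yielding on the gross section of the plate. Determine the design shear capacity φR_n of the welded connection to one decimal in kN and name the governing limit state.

Weld metal: throat = 0.707×10 = 7.07 mm, L = 2×100 = 200 mm. φR_n = 0.75 × 0.6 × 480 × 7.07 × 200 = 305.4 kN.
Base metal shear (8 mm plate): yield φR_n = 1.0×0.6×250×8×200 = 240.0 kN; rupture φR_n = 0.75×0.6×400×8×200 = 288.0 kN; take 240.0 kN (yield).
Tension yield (gross): A_g = 60×8 = 480 mm². φR_n = 0.90 × 250 × 480 = 108.0 kN.
Governing: min(305.4, 240.0, 108.0) = 108.0 kN → gross-section yield.

108.0 kN (gross-section yield governs)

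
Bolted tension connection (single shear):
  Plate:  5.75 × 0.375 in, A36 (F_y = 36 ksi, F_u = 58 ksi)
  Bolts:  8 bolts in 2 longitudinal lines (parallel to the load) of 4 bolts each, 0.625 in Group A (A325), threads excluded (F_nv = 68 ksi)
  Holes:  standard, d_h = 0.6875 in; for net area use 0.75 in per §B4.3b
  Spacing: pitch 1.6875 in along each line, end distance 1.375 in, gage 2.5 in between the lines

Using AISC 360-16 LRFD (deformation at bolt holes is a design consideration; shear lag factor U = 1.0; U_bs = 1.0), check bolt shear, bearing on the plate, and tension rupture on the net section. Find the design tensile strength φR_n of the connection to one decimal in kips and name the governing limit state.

Bolt shear: A_b = π(0.625)²/4 = 0.3068 in². φR_n = 0.75 × 68 × 0.3068 × 8 × 1 = 125.2 kips.
Bearing (0.375 in plate, F_u = 58 ksi): end bolts L_c = 1.375 − 0.6875/2 = 1.03125, R_n = min(1.2×1.03125×0.375×58, 2.4×0.625×0.375×58) = 26.916 kips/bolt; interior L_c = 1.6875 − 0.6875 = 1, R_n = 26.1 kips/bolt. φR_n = 0.75 × (2×26.916 + 6×26.1) = 157.8 kips.
Tension rupture (net): A_n = (5.75 − 2×0.75)×0.375 = 1.5938 in² (U = 1.0, A_e = A_n). φR_n = 0.75 × 58 × 1.5938 = 69.3 kips.
Governing: min(125.2, 157.8, 69.3) = 69.3 kips → net-section rupture.

69.3 kips (net-section rupture governs)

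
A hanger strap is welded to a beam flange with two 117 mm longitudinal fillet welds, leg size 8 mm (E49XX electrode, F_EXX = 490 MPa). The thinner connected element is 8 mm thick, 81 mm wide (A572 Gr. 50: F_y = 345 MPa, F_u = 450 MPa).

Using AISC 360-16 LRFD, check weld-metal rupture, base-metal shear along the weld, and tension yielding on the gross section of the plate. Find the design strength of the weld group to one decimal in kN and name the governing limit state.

Weld metal: throat = 0.707×8 = 5.656 mm, L = 2×117 = 234 mm. φR_n = 0.75 × 0.6 × 490 × 5.656 × 234 = 291.8 kN.
Base metal shear (8 mm plate): yield φR_n = 1.0×0.6×345×8×234 = 387.5 kN; rupture φR_n = 0.75×0.6×450×8×234 = 379.1 kN; take 379.1 kN (rupture).
Tension yield (gross): A_g = 81×8 = 648 mm². φR_n = 0.90 × 345 × 648 = 201.2 kN.
Governing: min(291.8, 379.1, 201.2) = 201.2 kN → gross-section yield.

201.2 kN (gross-section yield governs)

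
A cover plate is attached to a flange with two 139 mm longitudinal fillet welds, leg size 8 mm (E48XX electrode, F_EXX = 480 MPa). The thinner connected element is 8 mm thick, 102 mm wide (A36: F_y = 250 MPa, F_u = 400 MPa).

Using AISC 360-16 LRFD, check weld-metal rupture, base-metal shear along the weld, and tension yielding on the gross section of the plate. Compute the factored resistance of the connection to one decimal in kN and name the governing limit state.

Weld metal: throat = 0.707×8 = 5.656 mm, L = 2×139 = 278 mm. φR_n = 0.75 × 0.6 × 480 × 5.656 × 278 = 339.6 kN.
Base metal shear (8 mm plate): yield φR_n = 1.0×0.6×250×8×278 = 333.6 kN; rupture φR_n = 0.75×0.6×400×8×278 = 400.3 kN; take 333.6 kN (yield).
Tension yield (gross): A_g = 102×8 = 816 mm². φR_n = 0.90 × 250 × 816 = 183.6 kN.
Governing: min(339.6, 333.6, 183.6) = 183.6 kN → gross-section yield.

183.6 kN (gross-section yield governs)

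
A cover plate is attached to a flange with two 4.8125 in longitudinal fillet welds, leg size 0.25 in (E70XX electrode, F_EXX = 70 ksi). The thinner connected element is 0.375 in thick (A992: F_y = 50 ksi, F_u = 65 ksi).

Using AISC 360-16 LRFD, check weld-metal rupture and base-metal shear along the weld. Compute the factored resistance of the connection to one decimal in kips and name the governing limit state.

53.6 kips (weld metal governs)

Weld metal: throat = 0.707×0.25 = 0.17675 in, L = 2×4.8125 = 9.625 in. φR_n = 0.75 × 0.6 × 70 × 0.17675 × 9.625 = 53.6 kips.
Base metal shear (0.375 in plate): yield φR_n = 1.0×0.6×50×0.375×9.625 = 108.3 kips; rupture φR_n = 0.75×0.6×65×0.375×9.625 = 105.6 kips; take 105.6 kips (rupture).
Governing: min(53.6, 105.6) = 53.6 kips → weld metal.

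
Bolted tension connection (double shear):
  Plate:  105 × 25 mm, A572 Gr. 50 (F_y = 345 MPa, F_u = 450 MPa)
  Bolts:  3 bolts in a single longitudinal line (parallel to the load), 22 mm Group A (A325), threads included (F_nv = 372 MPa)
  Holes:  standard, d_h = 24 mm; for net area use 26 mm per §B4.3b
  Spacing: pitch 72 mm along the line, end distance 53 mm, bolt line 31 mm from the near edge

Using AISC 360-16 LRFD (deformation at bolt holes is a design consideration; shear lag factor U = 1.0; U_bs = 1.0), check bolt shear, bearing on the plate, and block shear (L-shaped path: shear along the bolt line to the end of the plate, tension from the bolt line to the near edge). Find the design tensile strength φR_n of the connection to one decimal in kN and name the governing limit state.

Bolt shear: A_b = π(22)²/4 = 380.13 mm². φR_n = 0.75 × 372 × 380.13 × 3 × 2 = 636.3 kN.
Bearing (25 mm plate, F_u = 450 MPa): end bolts L_c = 53 − 24/2 = 41, R_n = min(1.2×41×25×450, 2.4×22×25×450) = 553.5 kN/bolt; interior L_c = 72 − 24 = 48, R_n = 594 kN/bolt. φR_n = 0.75 × (1×553.5 + 2×594) = 1306.1 kN.
Block shear: shear path 1×[53+2×72] = 1×197 mm, A_gv = 4925, A_nv = 1×(197 − 2.5×26)×25 = 3300 mm²; tension to near edge: (31 − 0.5×26)×25 = 450 mm². R_n = min(0.6×450×3300, 0.6×345×4925) + 1.0×450×450 = min(891, 1019.5) + 202.5 = 1093.5 kN. φR_n = 0.75 × 1093.5 = 820.1 kN.
Governing: min(636.3, 1306.1, 820.1) = 636.3 kN → bolt shear.

636.3 kN (bolt shear governs)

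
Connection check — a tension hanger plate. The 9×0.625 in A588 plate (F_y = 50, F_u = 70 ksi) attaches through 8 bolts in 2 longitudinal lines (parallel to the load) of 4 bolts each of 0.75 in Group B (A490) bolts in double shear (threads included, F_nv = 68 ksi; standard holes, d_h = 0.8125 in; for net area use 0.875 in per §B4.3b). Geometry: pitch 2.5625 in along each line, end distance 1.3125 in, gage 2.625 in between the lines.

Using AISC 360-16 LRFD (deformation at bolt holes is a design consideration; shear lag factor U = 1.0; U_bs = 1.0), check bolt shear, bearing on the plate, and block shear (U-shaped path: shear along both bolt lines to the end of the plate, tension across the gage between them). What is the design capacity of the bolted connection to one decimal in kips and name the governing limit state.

Bolt shear: A_b = π(0.75)²/4 = 0.44179 in². φR_n = 0.75 × 68 × 0.44179 × 8 × 2 = 360.5 kips.
Bearing (0.625 in plate, F_u = 70 ksi): end bolts L_c = 1.3125 − 0.8125/2 = 0.90625, R_n = min(1.2×0.90625×0.625×70, 2.4×0.75×0.625×70) = 47.578 kips/bolt; interior L_c = 2.5625 − 0.8125 = 1.75, R_n = 78.75 kips/bolt. φR_n = 0.75 × (2×47.578 + 6×78.75) = 425.7 kips.
Block shear: shear path 2×[1.3125+3×2.5625] = 2×9 in, A_gv = 11.25, A_nv = 2×(9 − 3.5×0.875)×0.625 = 7.4219 in²; tension across gage: (2.625 − 1×0.875)×0.625 = 1.0938 in². R_n = min(0.6×70×7.4219, 0.6×50×11.25) + 1.0×70×1.0938 = min(311.72, 337.5) + 76.566 = 388.29 kips. φR_n = 0.75 × 388.29 = 291.2 kips.
Governing: min(360.5, 425.7, 291.2) = 291.2 kips → block shear.

291.2 kips (block shear governs)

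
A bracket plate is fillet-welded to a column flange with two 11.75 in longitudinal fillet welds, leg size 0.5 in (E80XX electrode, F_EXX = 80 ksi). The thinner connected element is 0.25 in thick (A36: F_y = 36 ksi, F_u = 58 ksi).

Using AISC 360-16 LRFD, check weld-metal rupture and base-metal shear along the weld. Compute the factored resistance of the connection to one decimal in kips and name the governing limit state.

126.9 kips (base-metal shear governs)

Weld metal: throat = 0.707×0.5 = 0.3535 in, L = 2×11.75 = 23.5 in. φR_n = 0.75 × 0.6 × 80 × 0.3535 × 23.5 = 299.1 kips.
Base metal shear (0.25 in plate): yield φR_n = 1.0×0.6×36×0.25×23.5 = 126.9 kips; rupture φR_n = 0.75×0.6×58×0.25×23.5 = 153.3 kips; take 126.9 kips (yield).
Governing: min(299.1, 126.9) = 126.9 kips → base-metal shear.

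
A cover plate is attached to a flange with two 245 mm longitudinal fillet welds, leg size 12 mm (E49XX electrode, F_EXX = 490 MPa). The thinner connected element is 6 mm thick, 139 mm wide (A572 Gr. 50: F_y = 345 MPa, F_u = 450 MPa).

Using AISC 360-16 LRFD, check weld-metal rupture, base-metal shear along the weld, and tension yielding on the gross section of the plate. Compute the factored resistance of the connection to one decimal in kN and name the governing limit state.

Weld metal: throat = 0.707×12 = 8.484 mm, L = 2×245 = 490 mm. φR_n = 0.75 × 0.6 × 490 × 8.484 × 490 = 916.7 kN.
Base metal shear (6 mm plate): yield φR_n = 1.0×0.6×345×6×490 = 608.6 kN; rupture φR_n = 0.75×0.6×450×6×490 = 595.4 kN; take 595.4 kN (rupture).
Tension yield (gross): A_g = 139×6 = 834 mm². φR_n = 0.90 × 345 × 834 = 259.0 kN.
Governing: min(916.7, 595.4, 259.0) = 259.0 kN → gross-section yield.

259.0 kN (gross-section yield governs)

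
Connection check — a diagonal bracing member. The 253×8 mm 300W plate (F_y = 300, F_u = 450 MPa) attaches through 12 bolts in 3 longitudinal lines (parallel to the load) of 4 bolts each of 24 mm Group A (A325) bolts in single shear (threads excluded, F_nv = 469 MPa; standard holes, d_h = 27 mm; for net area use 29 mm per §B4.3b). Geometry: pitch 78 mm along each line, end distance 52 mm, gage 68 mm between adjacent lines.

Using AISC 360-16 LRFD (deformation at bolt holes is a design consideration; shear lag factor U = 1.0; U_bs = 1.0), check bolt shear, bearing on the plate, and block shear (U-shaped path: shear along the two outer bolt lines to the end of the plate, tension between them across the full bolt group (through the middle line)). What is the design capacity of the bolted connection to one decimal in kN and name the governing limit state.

808.4 kN (block shear governs)

Bolt shear: A_b = π(24)²/4 = 452.39 mm². φR_n = 0.75 × 469 × 452.39 × 12 × 1 = 1909.5 kN.
Bearing (8 mm plate, F_u = 450 MPa): end bolts L_c = 52 − 27/2 = 38.5, R_n = min(1.2×38.5×8×450, 2.4×24×8×450) = 166.32 kN/bolt; interior L_c = 78 − 27 = 51, R_n = 207.36 kN/bolt. φR_n = 0.75 × (3×166.32 + 9×207.36) = 1773.9 kN.
Block shear: shear path 2×[52+3×78] = 2×286 mm, A_gv = 4576, A_nv = 2×(286 − 3.5×29)×8 = 2952 mm²; tension across gage: (136 − 2×29)×8 = 624 mm². R_n = min(0.6×450×2952, 0.6×300×4576) + 1.0×450×624 = min(797.04, 823.68) + 280.8 = 1077.8 kN. φR_n = 0.75 × 1077.8 = 808.4 kN.
Governing: min(1909.5, 1773.9, 808.4) = 808.4 kN → block shear.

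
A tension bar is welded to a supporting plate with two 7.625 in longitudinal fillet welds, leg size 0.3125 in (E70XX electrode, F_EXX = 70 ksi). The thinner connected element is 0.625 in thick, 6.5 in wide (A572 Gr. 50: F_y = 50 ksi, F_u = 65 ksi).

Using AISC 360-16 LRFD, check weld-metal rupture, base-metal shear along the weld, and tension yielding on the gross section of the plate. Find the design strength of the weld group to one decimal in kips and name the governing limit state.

106.1 kips (weld metal governs)

Weld metal: throat = 0.707×0.3125 = 0.22094 in, L = 2×7.625 = 15.25 in. φR_n = 0.75 × 0.6 × 70 × 0.22094 × 15.25 = 106.1 kips.
Base metal shear (0.625 in plate): yield φR_n = 1.0×0.6×50×0.625×15.25 = 285.9 kips; rupture φR_n = 0.75×0.6×65×0.625×15.25 = 278.8 kips; take 278.8 kips (rupture).
Tension yield (gross): A_g = 6.5×0.625 = 4.0625 in². φR_n = 0.90 × 50 × 4.0625 = 182.8 kips.
Governing: min(106.1, 278.8, 182.8) = 106.1 kips → weld metal.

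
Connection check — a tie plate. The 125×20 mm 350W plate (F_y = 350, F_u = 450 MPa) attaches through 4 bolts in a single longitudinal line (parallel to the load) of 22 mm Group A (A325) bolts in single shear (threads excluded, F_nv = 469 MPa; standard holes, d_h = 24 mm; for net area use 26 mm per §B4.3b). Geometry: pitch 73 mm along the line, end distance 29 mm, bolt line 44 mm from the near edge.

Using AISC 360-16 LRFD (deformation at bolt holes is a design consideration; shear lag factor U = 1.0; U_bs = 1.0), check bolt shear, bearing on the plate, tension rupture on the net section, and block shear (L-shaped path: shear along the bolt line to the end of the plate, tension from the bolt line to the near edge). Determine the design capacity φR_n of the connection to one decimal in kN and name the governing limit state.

534.8 kN (bolt shear governs)

Bolt shear: A_b = π(22)²/4 = 380.13 mm². φR_n = 0.75 × 469 × 380.13 × 4 × 1 = 534.8 kN.
Bearing (20 mm plate, F_u = 450 MPa): end bolts L_c = 29 − 24/2 = 17, R_n = min(1.2×17×20×450, 2.4×22×20×450) = 183.6 kN/bolt; interior L_c = 73 − 24 = 49, R_n = 475.2 kN/bolt. φR_n = 0.75 × (1×183.6 + 3×475.2) = 1206.9 kN.
Tension rupture (net): A_n = (125 − 1×26)×20 = 1980 mm² (U = 1.0, A_e = A_n). φR_n = 0.75 × 450 × 1980 = 668.3 kN.
Block shear: shear path 1×[29+3×73] = 1×248 mm, A_gv = 4960, A_nv = 1×(248 − 3.5×26)×20 = 3140 mm²; tension to near edge: (44 − 0.5×26)×20 = 620 mm². R_n = min(0.6×450×3140, 0.6×350×4960) + 1.0×450×620 = min(847.8, 1041.6) + 279 = 1126.8 kN. φR_n = 0.75 × 1126.8 = 845.1 kN.
Governing: min(534.8, 1206.9, 668.3, 845.1) = 534.8 kN → bolt shear.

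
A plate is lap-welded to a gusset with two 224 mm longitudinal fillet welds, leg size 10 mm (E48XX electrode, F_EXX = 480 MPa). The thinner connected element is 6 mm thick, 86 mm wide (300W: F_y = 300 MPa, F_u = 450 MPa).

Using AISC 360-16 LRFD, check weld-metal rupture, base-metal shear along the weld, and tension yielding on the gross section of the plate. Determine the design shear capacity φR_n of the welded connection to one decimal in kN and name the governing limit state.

139.3 kN (gross-section yield governs)

Weld metal: throat = 0.707×10 = 7.07 mm, L = 2×224 = 448 mm. φR_n = 0.75 × 0.6 × 480 × 7.07 × 448 = 684.1 kN.
Base metal shear (6 mm plate): yield φR_n = 1.0×0.6×300×6×448 = 483.8 kN; rupture φR_n = 0.75×0.6×450×6×448 = 544.3 kN; take 483.8 kN (yield).
Tension yield (gross): A_g = 86×6 = 516 mm². φR_n = 0.90 × 300 × 516 = 139.3 kN.
Governing: min(684.1, 483.8, 139.3) = 139.3 kN → gross-section yield.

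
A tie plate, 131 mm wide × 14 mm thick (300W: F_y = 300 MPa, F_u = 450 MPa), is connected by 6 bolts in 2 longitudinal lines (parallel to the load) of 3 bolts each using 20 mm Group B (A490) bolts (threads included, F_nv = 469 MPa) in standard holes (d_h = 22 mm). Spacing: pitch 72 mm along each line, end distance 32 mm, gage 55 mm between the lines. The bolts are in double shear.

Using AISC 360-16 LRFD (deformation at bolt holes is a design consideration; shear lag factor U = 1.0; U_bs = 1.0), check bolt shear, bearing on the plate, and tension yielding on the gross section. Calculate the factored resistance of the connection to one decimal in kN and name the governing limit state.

495.2 kN (gross-section yield governs)

Bolt shear: A_b = π(20)²/4 = 314.16 mm². φR_n = 0.75 × 469 × 314.16 × 6 × 2 = 1326.1 kN.
Bearing (14 mm plate, F_u = 450 MPa): end bolts L_c = 32 − 22/2 = 21, R_n = min(1.2×21×14×450, 2.4×20×14×450) = 158.76 kN/bolt; interior L_c = 72 − 22 = 50, R_n = 302.4 kN/bolt. φR_n = 0.75 × (2×158.76 + 4×302.4) = 1145.3 kN.
Tension yield (gross): A_g = 131×14 = 1834 mm². φR_n = 0.90 × 300 × 1834 = 495.2 kN.
Governing: min(1326.1, 1145.3, 495.2) = 495.2 kN → gross-section yield.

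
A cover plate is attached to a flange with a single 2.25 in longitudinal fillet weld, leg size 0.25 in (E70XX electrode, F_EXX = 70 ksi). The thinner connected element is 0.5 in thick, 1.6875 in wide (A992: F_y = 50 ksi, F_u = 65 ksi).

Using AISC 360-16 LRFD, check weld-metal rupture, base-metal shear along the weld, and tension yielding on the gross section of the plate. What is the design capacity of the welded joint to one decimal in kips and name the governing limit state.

12.5 kips (weld metal governs)

Weld metal: throat = 0.707×0.25 = 0.17675 in, L = 2.25 in. φR_n = 0.75 × 0.6 × 70 × 0.17675 × 2.25 = 12.5 kips.
Base metal shear (0.5 in plate): yield φR_n = 1.0×0.6×50×0.5×2.25 = 33.8 kips; rupture φR_n = 0.75×0.6×65×0.5×2.25 = 32.9 kips; take 32.9 kips (rupture).
Tension yield (gross): A_g = 1.6875×0.5 = 0.84375 in². φR_n = 0.90 × 50 × 0.84375 = 38.0 kips.
Governing: min(12.5, 32.9, 38.0) = 12.5 kips → weld metal.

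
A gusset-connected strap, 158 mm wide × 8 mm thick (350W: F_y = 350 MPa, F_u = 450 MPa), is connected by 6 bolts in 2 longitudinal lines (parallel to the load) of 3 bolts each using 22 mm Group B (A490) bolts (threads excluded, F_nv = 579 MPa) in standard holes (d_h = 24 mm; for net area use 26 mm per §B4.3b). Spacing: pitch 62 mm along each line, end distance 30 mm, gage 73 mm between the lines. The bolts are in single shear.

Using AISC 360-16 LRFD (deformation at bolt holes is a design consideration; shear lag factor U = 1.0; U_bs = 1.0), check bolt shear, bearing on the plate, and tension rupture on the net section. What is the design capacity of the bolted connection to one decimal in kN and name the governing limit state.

Bolt shear: A_b = π(22)²/4 = 380.13 mm². φR_n = 0.75 × 579 × 380.13 × 6 × 1 = 990.4 kN.
Bearing (8 mm plate, F_u = 450 MPa): end bolts L_c = 30 − 24/2 = 18, R_n = min(1.2×18×8×450, 2.4×22×8×450) = 77.76 kN/bolt; interior L_c = 62 − 24 = 38, R_n = 164.16 kN/bolt. φR_n = 0.75 × (2×77.76 + 4×164.16) = 609.1 kN.
Tension rupture (net): A_n = (158 − 2×26)×8 = 848 mm² (U = 1.0, A_e = A_n). φR_n = 0.75 × 450 × 848 = 286.2 kN.
Governing: min(990.4, 609.1, 286.2) = 286.2 kN → net-section rupture.

286.2 kN (net-section rupture governs)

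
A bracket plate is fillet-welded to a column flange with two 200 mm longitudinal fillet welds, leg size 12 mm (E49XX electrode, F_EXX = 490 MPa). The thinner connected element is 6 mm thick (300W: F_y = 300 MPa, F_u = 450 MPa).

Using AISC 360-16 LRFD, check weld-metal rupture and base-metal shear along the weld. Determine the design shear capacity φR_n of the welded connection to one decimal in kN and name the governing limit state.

432.0 kN (base-metal shear governs)

Weld metal: throat = 0.707×12 = 8.484 mm, L = 2×200 = 400 mm. φR_n = 0.75 × 0.6 × 490 × 8.484 × 400 = 748.3 kN.
Base metal shear (6 mm plate): yield φR_n = 1.0×0.6×300×6×400 = 432.0 kN; rupture φR_n = 0.75×0.6×450×6×400 = 486.0 kN; take 432.0 kN (yield).
Governing: min(748.3, 432.0) = 432.0 kN → base-metal shear.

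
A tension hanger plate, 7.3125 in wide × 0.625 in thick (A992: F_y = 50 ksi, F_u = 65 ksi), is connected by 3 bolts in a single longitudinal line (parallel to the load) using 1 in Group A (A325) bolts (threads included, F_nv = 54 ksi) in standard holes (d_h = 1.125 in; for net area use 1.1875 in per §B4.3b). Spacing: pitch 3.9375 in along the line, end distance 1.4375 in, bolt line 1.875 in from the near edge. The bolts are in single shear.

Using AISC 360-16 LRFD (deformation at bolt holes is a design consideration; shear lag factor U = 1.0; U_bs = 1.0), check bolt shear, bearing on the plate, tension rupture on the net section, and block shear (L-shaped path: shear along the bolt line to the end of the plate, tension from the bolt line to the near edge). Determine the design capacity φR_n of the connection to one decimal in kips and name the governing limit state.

Bolt shear: A_b = π(1)²/4 = 0.7854 in². φR_n = 0.75 × 54 × 0.7854 × 3 × 1 = 95.4 kips.
Bearing (0.625 in plate, F_u = 65 ksi): end bolts L_c = 1.4375 − 1.125/2 = 0.875, R_n = min(1.2×0.875×0.625×65, 2.4×1×0.625×65) = 42.656 kips/bolt; interior L_c = 3.9375 − 1.125 = 2.8125, R_n = 97.5 kips/bolt. φR_n = 0.75 × (1×42.656 + 2×97.5) = 178.2 kips.
Tension rupture (net): A_n = (7.3125 − 1×1.1875)×0.625 = 3.8281 in² (U = 1.0, A_e = A_n). φR_n = 0.75 × 65 × 3.8281 = 186.6 kips.
Block shear: shear path 1×[1.4375+2×3.9375] = 1×9.3125 in, A_gv = 5.8203, A_nv = 1×(9.3125 − 2.5×1.1875)×0.625 = 3.9648 in²; tension to near edge: (1.875 − 0.5×1.1875)×0.625 = 0.80078 in². R_n = min(0.6×65×3.9648, 0.6×50×5.8203) + 1.0×65×0.80078 = min(154.63, 174.61) + 52.051 = 206.68 kips. φR_n = 0.75 × 206.68 = 155.0 kips.
Governing: min(95.4, 178.2, 186.6, 155.0) = 95.4 kips → bolt shear.

95.4 kips (bolt shear governs)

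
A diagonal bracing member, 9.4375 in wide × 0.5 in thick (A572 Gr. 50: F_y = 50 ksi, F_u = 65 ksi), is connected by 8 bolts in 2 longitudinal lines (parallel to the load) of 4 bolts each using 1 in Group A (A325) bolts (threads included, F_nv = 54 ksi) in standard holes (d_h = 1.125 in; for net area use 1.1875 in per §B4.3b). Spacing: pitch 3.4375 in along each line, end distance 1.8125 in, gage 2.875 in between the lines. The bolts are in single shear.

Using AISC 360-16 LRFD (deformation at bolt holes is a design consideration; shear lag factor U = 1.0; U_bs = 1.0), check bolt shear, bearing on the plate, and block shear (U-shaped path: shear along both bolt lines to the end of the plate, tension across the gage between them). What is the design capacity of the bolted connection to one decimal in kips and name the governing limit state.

254.5 kips (bolt shear governs)

Bolt shear: A_b = π(1)²/4 = 0.7854 in². φR_n = 0.75 × 54 × 0.7854 × 8 × 1 = 254.5 kips.
Bearing (0.5 in plate, F_u = 65 ksi): end bolts L_c = 1.8125 − 1.125/2 = 1.25, R_n = min(1.2×1.25×0.5×65, 2.4×1×0.5×65) = 48.75 kips/bolt; interior L_c = 3.4375 − 1.125 = 2.3125, R_n = 78 kips/bolt. φR_n = 0.75 × (2×48.75 + 6×78) = 424.1 kips.
Block shear: shear path 2×[1.8125+3×3.4375] = 2×12.125 in, A_gv = 12.125, A_nv = 2×(12.125 − 3.5×1.1875)×0.5 = 7.9688 in²; tension across gage: (2.875 − 1×1.1875)×0.5 = 0.84375 in². R_n = min(0.6×65×7.9688, 0.6×50×12.125) + 1.0×65×0.84375 = min(310.78, 363.75) + 54.844 = 365.62 kips. φR_n = 0.75 × 365.62 = 274.2 kips.
Governing: min(254.5, 424.1, 274.2) = 254.5 kips → bolt shear.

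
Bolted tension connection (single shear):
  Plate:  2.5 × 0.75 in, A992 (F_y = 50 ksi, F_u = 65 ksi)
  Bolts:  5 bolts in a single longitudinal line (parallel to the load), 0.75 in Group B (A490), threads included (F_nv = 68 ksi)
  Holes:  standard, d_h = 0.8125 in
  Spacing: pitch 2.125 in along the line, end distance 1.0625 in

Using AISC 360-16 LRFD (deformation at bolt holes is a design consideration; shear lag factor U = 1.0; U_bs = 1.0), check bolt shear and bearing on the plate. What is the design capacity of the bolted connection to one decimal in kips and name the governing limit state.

112.7 kips (bolt shear governs)

Bolt shear: A_b = π(0.75)²/4 = 0.44179 in². φR_n = 0.75 × 68 × 0.44179 × 5 × 1 = 112.7 kips.
Bearing (0.75 in plate, F_u = 65 ksi): end bolts L_c = 1.0625 − 0.8125/2 = 0.65625, R_n = min(1.2×0.65625×0.75×65, 2.4×0.75×0.75×65) = 38.391 kips/bolt; interior L_c = 2.125 − 0.8125 = 1.3125, R_n = 76.781 kips/bolt. φR_n = 0.75 × (1×38.391 + 4×76.781) = 259.1 kips.
Governing: min(112.7, 259.1) = 112.7 kips → bolt shear.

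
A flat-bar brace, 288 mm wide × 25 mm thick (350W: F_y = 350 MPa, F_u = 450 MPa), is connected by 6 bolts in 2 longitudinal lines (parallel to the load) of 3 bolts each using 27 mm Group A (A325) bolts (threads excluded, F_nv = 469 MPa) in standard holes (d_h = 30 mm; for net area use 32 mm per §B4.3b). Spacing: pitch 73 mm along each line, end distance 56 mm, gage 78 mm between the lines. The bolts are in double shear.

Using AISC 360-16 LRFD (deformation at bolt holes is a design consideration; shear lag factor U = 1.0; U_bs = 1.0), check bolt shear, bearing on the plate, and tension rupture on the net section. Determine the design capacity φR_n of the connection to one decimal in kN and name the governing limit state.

1890.0 kN (net-section rupture governs)

Bolt shear: A_b = π(27)²/4 = 572.56 mm². φR_n = 0.75 × 469 × 572.56 × 6 × 2 = 2416.8 kN.
Bearing (25 mm plate, F_u = 450 MPa): end bolts L_c = 56 − 30/2 = 41, R_n = min(1.2×41×25×450, 2.4×27×25×450) = 553.5 kN/bolt; interior L_c = 73 − 30 = 43, R_n = 580.5 kN/bolt. φR_n = 0.75 × (2×553.5 + 4×580.5) = 2571.8 kN.
Tension rupture (net): A_n = (288 − 2×32)×25 = 5600 mm² (U = 1.0, A_e = A_n). φR_n = 0.75 × 450 × 5600 = 1890.0 kN.
Governing: min(2416.8, 2571.8, 1890.0) = 1890.0 kN → net-section rupture.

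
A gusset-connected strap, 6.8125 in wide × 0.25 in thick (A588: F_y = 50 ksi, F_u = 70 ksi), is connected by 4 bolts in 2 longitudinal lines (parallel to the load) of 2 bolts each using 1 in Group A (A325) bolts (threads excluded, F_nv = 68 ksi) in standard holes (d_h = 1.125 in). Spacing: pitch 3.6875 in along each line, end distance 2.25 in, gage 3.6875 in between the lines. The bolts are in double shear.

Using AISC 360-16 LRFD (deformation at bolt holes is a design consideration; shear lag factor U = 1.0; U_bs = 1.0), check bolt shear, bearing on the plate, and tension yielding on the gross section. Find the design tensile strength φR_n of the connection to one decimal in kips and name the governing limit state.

76.6 kips (gross-section yield governs)

Bolt shear: A_b = π(1)²/4 = 0.7854 in². φR_n = 0.75 × 68 × 0.7854 × 4 × 2 = 320.4 kips.
Bearing (0.25 in plate, F_u = 70 ksi): end bolts L_c = 2.25 − 1.125/2 = 1.6875, R_n = min(1.2×1.6875×0.25×70, 2.4×1×0.25×70) = 35.438 kips/bolt; interior L_c = 3.6875 − 1.125 = 2.5625, R_n = 42 kips/bolt. φR_n = 0.75 × (2×35.438 + 2×42) = 116.2 kips.
Tension yield (gross): A_g = 6.8125×0.25 = 1.7031 in². φR_n = 0.90 × 50 × 1.7031 = 76.6 kips.
Governing: min(320.4, 116.2, 76.6) = 76.6 kips → gross-section yield.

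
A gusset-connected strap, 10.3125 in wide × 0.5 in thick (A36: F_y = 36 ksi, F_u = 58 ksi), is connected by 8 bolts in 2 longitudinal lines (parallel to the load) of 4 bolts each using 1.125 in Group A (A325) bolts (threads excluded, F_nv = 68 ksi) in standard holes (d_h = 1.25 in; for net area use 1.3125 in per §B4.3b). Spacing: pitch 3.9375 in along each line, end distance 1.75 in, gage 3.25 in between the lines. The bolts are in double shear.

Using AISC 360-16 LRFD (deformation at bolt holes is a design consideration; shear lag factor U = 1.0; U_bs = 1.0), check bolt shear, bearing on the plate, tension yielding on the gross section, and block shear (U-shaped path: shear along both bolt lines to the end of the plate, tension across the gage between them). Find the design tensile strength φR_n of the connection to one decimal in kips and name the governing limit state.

167.1 kips (gross-section yield governs)

Bolt shear: A_b = π(1.125)²/4 = 0.99402 in². φR_n = 0.75 × 68 × 0.99402 × 8 × 2 = 811.1 kips.
Bearing (0.5 in plate, F_u = 58 ksi): end bolts L_c = 1.75 − 1.25/2 = 1.125, R_n = min(1.2×1.125×0.5×58, 2.4×1.125×0.5×58) = 39.15 kips/bolt; interior L_c = 3.9375 − 1.25 = 2.6875, R_n = 78.3 kips/bolt. φR_n = 0.75 × (2×39.15 + 6×78.3) = 411.1 kips.
Tension yield (gross): A_g = 10.3125×0.5 = 5.1563 in². φR_n = 0.90 × 36 × 5.1563 = 167.1 kips.
Block shear: shear path 2×[1.75+3×3.9375] = 2×13.5625 in, A_gv = 13.563, A_nv = 2×(13.5625 − 3.5×1.3125)×0.5 = 8.9688 in²; tension across gage: (3.25 − 1×1.3125)×0.5 = 0.96875 in². R_n = min(0.6×58×8.9688, 0.6×36×13.563) + 1.0×58×0.96875 = min(312.11, 292.96) + 56.188 = 349.15 kips. φR_n = 0.75 × 349.15 = 261.9 kips.
Governing: min(811.1, 411.1, 167.1, 261.9) = 167.1 kips → gross-section yield.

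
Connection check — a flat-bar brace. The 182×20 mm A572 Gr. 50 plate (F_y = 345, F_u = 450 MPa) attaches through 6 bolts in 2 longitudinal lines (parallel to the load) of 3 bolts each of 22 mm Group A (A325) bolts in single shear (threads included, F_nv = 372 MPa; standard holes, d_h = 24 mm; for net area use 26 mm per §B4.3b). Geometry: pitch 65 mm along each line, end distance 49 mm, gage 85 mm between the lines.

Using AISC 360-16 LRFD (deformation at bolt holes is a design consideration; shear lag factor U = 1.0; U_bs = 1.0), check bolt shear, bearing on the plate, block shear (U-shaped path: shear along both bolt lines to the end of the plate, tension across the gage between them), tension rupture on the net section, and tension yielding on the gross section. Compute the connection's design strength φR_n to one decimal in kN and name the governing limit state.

Bolt shear: A_b = π(22)²/4 = 380.13 mm². φR_n = 0.75 × 372 × 380.13 × 6 × 1 = 636.3 kN.
Bearing (20 mm plate, F_u = 450 MPa): end bolts L_c = 49 − 24/2 = 37, R_n = min(1.2×37×20×450, 2.4×22×20×450) = 399.6 kN/bolt; interior L_c = 65 − 24 = 41, R_n = 442.8 kN/bolt. φR_n = 0.75 × (2×399.6 + 4×442.8) = 1927.8 kN.
Block shear: shear path 2×[49+2×65] = 2×179 mm, A_gv = 7160, A_nv = 2×(179 − 2.5×26)×20 = 4560 mm²; tension across gage: (85 − 1×26)×20 = 1180 mm². R_n = min(0.6×450×4560, 0.6×345×7160) + 1.0×450×1180 = min(1231.2, 1482.1) + 531 = 1762.2 kN. φR_n = 0.75 × 1762.2 = 1321.7 kN.
Tension rupture (net): A_n = (182 − 2×26)×20 = 2600 mm² (U = 1.0, A_e = A_n). φR_n = 0.75 × 450 × 2600 = 877.5 kN.
Tension yield (gross): A_g = 182×20 = 3640 mm². φR_n = 0.90 × 345 × 3640 = 1130.2 kN.
Governing: min(636.3, 1927.8, 1321.7, 877.5, 1130.2) = 636.3 kN → bolt shear.

636.3 kN (bolt shear governs)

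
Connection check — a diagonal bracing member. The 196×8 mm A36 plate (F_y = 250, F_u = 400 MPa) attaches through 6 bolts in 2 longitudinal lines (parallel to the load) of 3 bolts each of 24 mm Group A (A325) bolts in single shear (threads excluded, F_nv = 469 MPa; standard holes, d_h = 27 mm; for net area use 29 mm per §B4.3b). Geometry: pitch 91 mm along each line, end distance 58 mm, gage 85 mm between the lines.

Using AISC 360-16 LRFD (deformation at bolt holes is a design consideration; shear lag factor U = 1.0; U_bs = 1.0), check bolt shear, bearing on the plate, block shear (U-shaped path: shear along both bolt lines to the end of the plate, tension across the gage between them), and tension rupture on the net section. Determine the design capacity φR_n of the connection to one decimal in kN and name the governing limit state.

331.2 kN (net-section rupture governs)

Bolt shear: A_b = π(24)²/4 = 452.39 mm². φR_n = 0.75 × 469 × 452.39 × 6 × 1 = 954.8 kN.
Bearing (8 mm plate, F_u = 400 MPa): end bolts L_c = 58 − 27/2 = 44.5, R_n = min(1.2×44.5×8×400, 2.4×24×8×400) = 170.88 kN/bolt; interior L_c = 91 − 27 = 64, R_n = 184.32 kN/bolt. φR_n = 0.75 × (2×170.88 + 4×184.32) = 809.3 kN.
Block shear: shear path 2×[58+2×91] = 2×240 mm, A_gv = 3840, A_nv = 2×(240 − 2.5×29)×8 = 2680 mm²; tension across gage: (85 − 1×29)×8 = 448 mm². R_n = min(0.6×400×2680, 0.6×250×3840) + 1.0×400×448 = min(643.2, 576) + 179.2 = 755.2 kN. φR_n = 0.75 × 755.2 = 566.4 kN.
Tension rupture (net): A_n = (196 − 2×29)×8 = 1104 mm² (U = 1.0, A_e = A_n). φR_n = 0.75 × 400 × 1104 = 331.2 kN.
Governing: min(954.8, 809.3, 566.4, 331.2) = 331.2 kN → net-section rupture.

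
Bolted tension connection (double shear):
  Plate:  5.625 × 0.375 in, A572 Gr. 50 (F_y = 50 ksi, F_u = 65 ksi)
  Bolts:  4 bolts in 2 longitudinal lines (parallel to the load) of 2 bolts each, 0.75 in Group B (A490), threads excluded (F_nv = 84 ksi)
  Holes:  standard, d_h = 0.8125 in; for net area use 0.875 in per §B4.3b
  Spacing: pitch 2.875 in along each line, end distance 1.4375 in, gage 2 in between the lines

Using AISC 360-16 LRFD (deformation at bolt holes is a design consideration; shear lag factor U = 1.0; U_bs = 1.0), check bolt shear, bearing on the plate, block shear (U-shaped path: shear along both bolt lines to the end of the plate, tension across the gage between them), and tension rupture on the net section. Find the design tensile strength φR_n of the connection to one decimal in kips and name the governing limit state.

Bolt shear: A_b = π(0.75)²/4 = 0.44179 in². φR_n = 0.75 × 84 × 0.44179 × 4 × 2 = 222.7 kips.
Bearing (0.375 in plate, F_u = 65 ksi): end bolts L_c = 1.4375 − 0.8125/2 = 1.03125, R_n = min(1.2×1.03125×0.375×65, 2.4×0.75×0.375×65) = 30.164 kips/bolt; interior L_c = 2.875 − 0.8125 = 2.0625, R_n = 43.875 kips/bolt. φR_n = 0.75 × (2×30.164 + 2×43.875) = 111.1 kips.
Block shear: shear path 2×[1.4375+1×2.875] = 2×4.3125 in, A_gv = 3.2344, A_nv = 2×(4.3125 − 1.5×0.875)×0.375 = 2.25 in²; tension across gage: (2 − 1×0.875)×0.375 = 0.42188 in². R_n = min(0.6×65×2.25, 0.6×50×3.2344) + 1.0×65×0.42188 = min(87.75, 97.032) + 27.422 = 115.17 kips. φR_n = 0.75 × 115.17 = 86.4 kips.
Tension rupture (net): A_n = (5.625 − 2×0.875)×0.375 = 1.4531 in² (U = 1.0, A_e = A_n). φR_n = 0.75 × 65 × 1.4531 = 70.8 kips.
Governing: min(222.7, 111.1, 86.4, 70.8) = 70.8 kips → net-section rupture.

70.8 kips (net-section rupture governs)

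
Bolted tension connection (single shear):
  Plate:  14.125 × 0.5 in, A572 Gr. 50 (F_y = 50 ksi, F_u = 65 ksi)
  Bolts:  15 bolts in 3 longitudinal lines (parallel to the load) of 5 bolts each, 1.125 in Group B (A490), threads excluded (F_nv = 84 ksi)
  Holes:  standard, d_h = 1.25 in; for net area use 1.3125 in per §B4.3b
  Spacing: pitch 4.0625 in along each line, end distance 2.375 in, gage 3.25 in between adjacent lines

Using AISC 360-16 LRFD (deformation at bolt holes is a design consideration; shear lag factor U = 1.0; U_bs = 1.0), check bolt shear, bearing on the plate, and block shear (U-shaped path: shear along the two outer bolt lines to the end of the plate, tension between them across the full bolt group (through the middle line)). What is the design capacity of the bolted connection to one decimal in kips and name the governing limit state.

Bolt shear: A_b = π(1.125)²/4 = 0.99402 in². φR_n = 0.75 × 84 × 0.99402 × 15 × 1 = 939.3 kips.
Bearing (0.5 in plate, F_u = 65 ksi): end bolts L_c = 2.375 − 1.25/2 = 1.75, R_n = min(1.2×1.75×0.5×65, 2.4×1.125×0.5×65) = 68.25 kips/bolt; interior L_c = 4.0625 − 1.25 = 2.8125, R_n = 87.75 kips/bolt. φR_n = 0.75 × (3×68.25 + 12×87.75) = 943.3 kips.
Block shear: shear path 2×[2.375+4×4.0625] = 2×18.625 in, A_gv = 18.625, A_nv = 2×(18.625 − 4.5×1.3125)×0.5 = 12.719 in²; tension across gage: (6.5 − 2×1.3125)×0.5 = 1.9375 in². R_n = min(0.6×65×12.719, 0.6×50×18.625) + 1.0×65×1.9375 = min(496.04, 558.75) + 125.94 = 621.98 kips. φR_n = 0.75 × 621.98 = 466.5 kips.
Governing: min(939.3, 943.3, 466.5) = 466.5 kips → block shear.

466.5 kips (block shear governs)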